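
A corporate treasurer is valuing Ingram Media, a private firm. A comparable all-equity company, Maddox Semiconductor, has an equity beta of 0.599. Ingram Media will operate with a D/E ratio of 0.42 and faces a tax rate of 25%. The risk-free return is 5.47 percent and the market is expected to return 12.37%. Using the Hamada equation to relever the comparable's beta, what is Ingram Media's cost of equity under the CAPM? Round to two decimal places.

10.91%

β_L = β_U × [1 + (1 − t)(D/E)] = 0.599 × [1 + (1 − 0.25) × 0.42]
    = 0.599 × [1 + 0.75 × 0.42] = 0.599 × 1.3150 = 0.7877
MRP = 12.37% − 5.47% = 6.90%
E(R) = R_f + β_L × MRP = 5.47% + 0.7877 × 6.90% = 10.91%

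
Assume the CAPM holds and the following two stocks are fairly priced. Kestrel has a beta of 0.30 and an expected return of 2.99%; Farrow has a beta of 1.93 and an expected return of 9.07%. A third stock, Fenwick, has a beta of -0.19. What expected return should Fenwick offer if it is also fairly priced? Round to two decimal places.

1.16%

MRP (SML slope) = (9.07% − 2.99%) / (1.93 − 0.30) = 6.08% / 1.63 = 3.7301%
R_f (intercept) = 2.99% − 0.30 × 3.7301% = 1.8710%
E(R_Fenwick) = R_f + β × MRP = 1.8710% + -0.19 × 3.7301% = 1.16%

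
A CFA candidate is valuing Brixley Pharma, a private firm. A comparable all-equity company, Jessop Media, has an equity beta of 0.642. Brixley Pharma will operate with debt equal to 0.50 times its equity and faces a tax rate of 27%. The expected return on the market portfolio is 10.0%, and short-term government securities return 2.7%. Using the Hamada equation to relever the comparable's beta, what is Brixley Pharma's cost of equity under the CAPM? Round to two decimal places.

β_L = β_U × [1 + (1 − t)(D/E)] = 0.642 × [1 + (1 − 0.27) × 0.50]
    = 0.642 × [1 + 0.73 × 0.50] = 0.642 × 1.3650 = 0.8763
MRP = 10.0% − 2.7% = 7.30%
E(R) = R_f + β_L × MRP = 2.7% + 0.8763 × 7.3% = 9.10%

9.10%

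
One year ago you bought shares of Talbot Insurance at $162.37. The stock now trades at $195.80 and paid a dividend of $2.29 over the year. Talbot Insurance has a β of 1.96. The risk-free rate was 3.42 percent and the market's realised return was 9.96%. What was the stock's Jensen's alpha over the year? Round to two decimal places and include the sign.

Realised HPR = (P1 + D1 − P0) / P0 = (195.80 + 2.29 − 162.37) / 162.37 = 35.72 / 162.37 = 21.9991%
MRP = 9.96% − 3.42% = 6.54%
CAPM required = R_f + β·MRP = 3.42% + 1.96 × 6.54% = 16.2384%
α = realised − required = 21.9991% − 16.2384% = +5.76%

+5.76%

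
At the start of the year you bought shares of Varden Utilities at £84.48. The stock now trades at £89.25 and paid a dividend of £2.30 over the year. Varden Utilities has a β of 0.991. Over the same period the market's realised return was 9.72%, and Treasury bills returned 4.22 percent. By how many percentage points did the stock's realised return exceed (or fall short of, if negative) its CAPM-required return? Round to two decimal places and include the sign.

Realised HPR = (P1 + D1 − P0) / P0 = (89.25 + 2.30 − 84.48) / 84.48 = 7.07 / 84.48 = 8.3688%
MRP = 9.72% − 4.22% = 5.50%
CAPM required = R_f + β·MRP = 4.22% + 0.991 × 5.50% = 9.67050%
α = realised − required = 8.3688% − 9.67050% = -1.30%

-1.30%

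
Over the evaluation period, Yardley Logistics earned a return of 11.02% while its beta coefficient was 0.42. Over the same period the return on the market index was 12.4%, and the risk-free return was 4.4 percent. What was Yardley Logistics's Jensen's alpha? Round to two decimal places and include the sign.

Market excess return = 12.4% − 4.4% = 8.00%
CAPM benchmark = R_f + β(R_m − R_f) = 4.4% + 0.42 × 8.0% = 7.7600%
α = actual − benchmark = 11.02% − 7.7600% = +3.26%

+3.26%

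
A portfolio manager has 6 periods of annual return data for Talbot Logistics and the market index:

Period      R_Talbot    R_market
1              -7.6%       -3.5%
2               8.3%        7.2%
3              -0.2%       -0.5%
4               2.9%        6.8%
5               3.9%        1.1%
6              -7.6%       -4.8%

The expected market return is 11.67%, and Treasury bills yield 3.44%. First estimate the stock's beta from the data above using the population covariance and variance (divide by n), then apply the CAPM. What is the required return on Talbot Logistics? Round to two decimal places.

Mean R_i = (-7.6 + 8.3 − 0.2 + 2.9 + 3.9 − 7.6) / 6 = -0.0500%
Mean R_m = (-3.5 + 7.2 − 0.5 + 6.8 + 1.1 − 4.8) / 6 = 1.0500%
Σ(R_i − R̄_i)(R_m − R̄_m) = 147.2650  ⇒  Cov = 147.2650 / 6 = 24.5442
Σ(R_m − R̄_m)² = 128.2150  ⇒  Var(R_m) = 128.2150 / 6 = 21.3692
β = Cov / Var(R_m) = 24.5442 / 21.3692 = 1.1486
MRP = 11.67% − 3.44% = 8.23%
E(R) = R_f + β × MRP = 3.44% + 1.1486 × 8.23% = 12.89%

12.89%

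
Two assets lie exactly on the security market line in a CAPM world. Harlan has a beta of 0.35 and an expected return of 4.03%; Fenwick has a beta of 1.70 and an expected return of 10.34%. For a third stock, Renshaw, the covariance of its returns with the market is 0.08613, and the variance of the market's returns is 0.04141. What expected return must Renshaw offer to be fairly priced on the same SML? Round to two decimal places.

MRP = (10.34% − 4.03%) / (1.70 − 0.35) = 4.6741%
R_f = 4.03% − 0.35 × 4.6741% = 2.3941%
β_Renshaw = Cov / Var(R_m) = 0.08613 / 0.04141 = 2.0799
E(R_Renshaw) = R_f + β × MRP = 2.3941% + 2.0799 × 4.6741% = 12.12%

12.12%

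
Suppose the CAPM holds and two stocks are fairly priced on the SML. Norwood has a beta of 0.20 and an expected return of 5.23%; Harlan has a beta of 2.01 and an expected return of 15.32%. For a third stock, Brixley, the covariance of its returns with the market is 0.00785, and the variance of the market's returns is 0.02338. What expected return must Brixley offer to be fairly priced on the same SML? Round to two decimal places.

5.99%

MRP = (15.32% − 5.23%) / (2.01 − 0.20) = 5.5746%
R_f = 5.23% − 0.20 × 5.5746% = 4.1151%
β_Brixley = Cov / Var(R_m) = 0.00785 / 0.02338 = 0.3358
E(R_Brixley) = R_f + β × MRP = 4.1151% + 0.3358 × 5.5746% = 5.99%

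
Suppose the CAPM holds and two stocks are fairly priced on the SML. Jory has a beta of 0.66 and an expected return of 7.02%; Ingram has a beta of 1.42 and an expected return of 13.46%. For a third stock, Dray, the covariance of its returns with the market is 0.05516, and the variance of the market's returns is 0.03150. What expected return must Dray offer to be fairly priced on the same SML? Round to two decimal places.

MRP = (13.46% − 7.02%) / (1.42 − 0.66) = 8.4737%
R_f = 7.02% − 0.66 × 8.4737% = 1.4274%
β_Dray = Cov / Var(R_m) = 0.05516 / 0.03150 = 1.7511
E(R_Dray) = R_f + β × MRP = 1.4274% + 1.7511 × 8.4737% = 16.27%

16.27%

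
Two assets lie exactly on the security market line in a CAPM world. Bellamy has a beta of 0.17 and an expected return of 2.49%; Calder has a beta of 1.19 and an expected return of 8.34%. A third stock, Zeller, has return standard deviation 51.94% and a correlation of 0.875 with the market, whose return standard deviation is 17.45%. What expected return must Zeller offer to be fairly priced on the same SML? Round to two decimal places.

16.45%

MRP = (8.34% − 2.49%) / (1.19 − 0.17) = 5.7353%
R_f = 2.49% − 0.17 × 5.7353% = 1.5150%
β_Zeller = ρ·σ_i/σ_m = 0.875 × 51.94 / 17.45 = 2.6044
E(R_Zeller) = R_f + β × MRP = 1.5150% + 2.6044 × 5.7353% = 16.45%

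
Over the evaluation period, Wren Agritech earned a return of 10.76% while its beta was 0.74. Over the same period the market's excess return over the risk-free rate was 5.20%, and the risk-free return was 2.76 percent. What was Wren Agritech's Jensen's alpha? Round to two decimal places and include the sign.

+4.15%

CAPM benchmark = R_f + β(R_m − R_f) = 2.76% + 0.74 × 5.20% = 6.6080%
α = actual − benchmark = 10.76% − 6.6080% = +4.15%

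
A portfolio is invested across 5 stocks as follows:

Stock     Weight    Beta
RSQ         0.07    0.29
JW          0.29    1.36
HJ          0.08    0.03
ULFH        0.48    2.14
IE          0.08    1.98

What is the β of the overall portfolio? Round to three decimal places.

1.603

β_P = Σ w_i β_i = 0.07×0.29 + 0.29×1.36 + 0.08×0.03 + 0.48×2.14 + 0.08×1.98 = 1.6027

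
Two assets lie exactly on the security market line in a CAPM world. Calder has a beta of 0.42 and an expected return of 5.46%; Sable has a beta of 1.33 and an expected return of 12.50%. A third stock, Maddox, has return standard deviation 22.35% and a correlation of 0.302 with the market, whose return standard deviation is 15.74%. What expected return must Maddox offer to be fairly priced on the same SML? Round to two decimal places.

MRP = (12.50% − 5.46%) / (1.33 − 0.42) = 7.7363%
R_f = 5.46% − 0.42 × 7.7363% = 2.2108%
β_Maddox = ρ·σ_i/σ_m = 0.302 × 22.35 / 15.74 = 0.4288
E(R_Maddox) = R_f + β × MRP = 2.2108% + 0.4288 × 7.7363% = 5.53%

5.53%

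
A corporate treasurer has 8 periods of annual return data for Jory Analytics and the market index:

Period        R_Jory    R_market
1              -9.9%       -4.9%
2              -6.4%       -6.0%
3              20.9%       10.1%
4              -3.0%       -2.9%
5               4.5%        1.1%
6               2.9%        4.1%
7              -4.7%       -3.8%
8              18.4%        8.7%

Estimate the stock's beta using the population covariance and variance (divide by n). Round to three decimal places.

Mean R_i = (-9.9 − 6.4 + 20.9 − 3.0 + 4.5 + 2.9 − 4.7 + 18.4) / 8 = 2.8375%
Mean R_m = (-4.9 − 6.0 + 10.1 − 2.9 + 1.1 + 4.1 − 3.8 + 8.7) / 8 = 0.8000%
Σ(R_i − R̄_i)(R_m − R̄_m) = 483.3200  ⇒  Cov = 483.3200 / 8 = 60.4150
Σ(R_m − R̄_m)² = 273.4600  ⇒  Var(R_m) = 273.4600 / 8 = 34.1825
β = Cov / Var(R_m) = 60.4150 / 34.1825 = 1.7674

1.767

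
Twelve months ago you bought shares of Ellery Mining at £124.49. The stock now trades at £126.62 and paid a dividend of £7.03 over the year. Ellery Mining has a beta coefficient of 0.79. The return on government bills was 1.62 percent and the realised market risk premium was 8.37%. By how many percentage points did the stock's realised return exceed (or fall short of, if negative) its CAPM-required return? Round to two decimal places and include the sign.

-0.87%

Realised HPR = (P1 + D1 − P0) / P0 = (126.62 + 7.03 − 124.49) / 124.49 = 9.16 / 124.49 = 7.3580%
CAPM required = R_f + β·MRP = 1.62% + 0.79 × 8.37% = 8.2323%
α = realised − required = 7.3580% − 8.2323% = -0.87%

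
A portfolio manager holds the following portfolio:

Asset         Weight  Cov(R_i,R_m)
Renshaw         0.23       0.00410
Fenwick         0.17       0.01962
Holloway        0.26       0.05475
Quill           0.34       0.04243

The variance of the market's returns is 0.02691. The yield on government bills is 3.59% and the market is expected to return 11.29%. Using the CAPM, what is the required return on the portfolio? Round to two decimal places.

β_Renshaw = 0.00410 / 0.02691 = 0.1524
β_Fenwick = 0.01962 / 0.02691 = 0.7291
β_Holloway = 0.05475 / 0.02691 = 2.0346
β_Quill = 0.04243 / 0.02691 = 1.5767
β_P = Σ w_i β_i = 0.23×0.1524 + 0.17×0.7291 + 0.26×2.0346 + 0.34×1.5767 = 1.2241
MRP = 11.29% − 3.59% = 7.70%
E(R_P) = R_f + β_P × MRP = 3.59% + 1.2241 × 7.70% = 13.02%

13.02%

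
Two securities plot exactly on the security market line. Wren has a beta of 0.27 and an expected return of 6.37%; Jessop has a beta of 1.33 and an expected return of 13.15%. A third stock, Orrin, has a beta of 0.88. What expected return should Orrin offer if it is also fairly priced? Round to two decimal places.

10.27%

MRP (SML slope) = (13.15% − 6.37%) / (1.33 − 0.27) = 6.78% / 1.06 = 6.3962%
R_f (intercept) = 6.37% − 0.27 × 6.3962% = 4.6430%
E(R_Orrin) = R_f + β × MRP = 4.6430% + 0.88 × 6.3962% = 10.27%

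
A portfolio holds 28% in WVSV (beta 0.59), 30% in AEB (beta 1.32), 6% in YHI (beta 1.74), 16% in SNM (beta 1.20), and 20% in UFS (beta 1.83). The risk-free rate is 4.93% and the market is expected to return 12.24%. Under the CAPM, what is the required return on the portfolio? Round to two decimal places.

13.87%

β_P = Σ w_i β_i = 0.28×0.59 + 0.30×1.32 + 0.06×1.74 + 0.16×1.20 + 0.20×1.83 = 1.2236
MRP = 12.24% − 4.93% = 7.31%
E(R_P) = R_f + β_P × MRP = 4.93% + 1.2236 × 7.31% = 13.87%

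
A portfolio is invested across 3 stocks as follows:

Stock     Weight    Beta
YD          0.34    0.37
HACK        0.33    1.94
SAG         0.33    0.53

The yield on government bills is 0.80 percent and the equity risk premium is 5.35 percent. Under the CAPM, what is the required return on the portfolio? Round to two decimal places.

β_P = Σ w_i β_i = 0.34×0.37 + 0.33×1.94 + 0.33×0.53 = 0.9409
E(R_P) = R_f + β_P × MRP = 0.80% + 0.9409 × 5.35% = 5.83%

5.83%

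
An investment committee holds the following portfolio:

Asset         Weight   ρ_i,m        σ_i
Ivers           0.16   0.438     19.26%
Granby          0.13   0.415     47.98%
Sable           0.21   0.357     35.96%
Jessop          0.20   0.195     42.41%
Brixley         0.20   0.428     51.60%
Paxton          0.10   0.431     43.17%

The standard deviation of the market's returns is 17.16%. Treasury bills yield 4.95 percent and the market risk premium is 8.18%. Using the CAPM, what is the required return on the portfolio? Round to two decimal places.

11.89%

β_Ivers = 0.438 × 19.26% / 17.16% = 0.4916
β_Granby = 0.415 × 47.98% / 17.16% = 1.1604
β_Sable = 0.357 × 35.96% / 17.16% = 0.7481
β_Jessop = 0.195 × 42.41% / 17.16% = 0.4819
β_Brixley = 0.428 × 51.60% / 17.16% = 1.2870
β_Paxton = 0.431 × 43.17% / 17.16% = 1.0843
β_P = Σ w_i β_i = 0.16×0.4916 + 0.13×1.1604 + 0.21×0.7481 + 0.20×0.4819 + 0.20×1.2870 + 0.10×1.0843 = 0.8488
E(R_P) = R_f + β_P × MRP = 4.95% + 0.8488 × 8.18% = 11.89%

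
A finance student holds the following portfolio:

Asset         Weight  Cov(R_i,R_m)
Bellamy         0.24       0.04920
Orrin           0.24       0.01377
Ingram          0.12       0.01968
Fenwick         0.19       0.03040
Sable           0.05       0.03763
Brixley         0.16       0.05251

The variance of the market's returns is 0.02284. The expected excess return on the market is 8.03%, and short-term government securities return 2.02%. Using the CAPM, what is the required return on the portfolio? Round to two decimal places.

β_Bellamy = 0.04920 / 0.02284 = 2.1541
β_Orrin = 0.01377 / 0.02284 = 0.6029
β_Ingram = 0.01968 / 0.02284 = 0.8616
β_Fenwick = 0.03040 / 0.02284 = 1.3310
β_Sable = 0.03763 / 0.02284 = 1.6475
β_Brixley = 0.05251 / 0.02284 = 2.2990
β_P = Σ w_i β_i = 0.24×2.1541 + 0.24×0.6029 + 0.12×0.8616 + 0.19×1.3310 + 0.05×1.6475 + 0.16×2.2990 = 1.4682
E(R_P) = R_f + β_P × MRP = 2.02% + 1.4682 × 8.03% = 13.81%

13.81%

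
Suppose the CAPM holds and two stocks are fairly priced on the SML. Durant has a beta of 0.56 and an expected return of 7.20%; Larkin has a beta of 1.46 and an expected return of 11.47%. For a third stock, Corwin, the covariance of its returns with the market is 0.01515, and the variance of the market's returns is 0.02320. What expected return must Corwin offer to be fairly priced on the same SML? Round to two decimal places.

7.64%

MRP = (11.47% − 7.20%) / (1.46 − 0.56) = 4.7444%
R_f = 7.20% − 0.56 × 4.7444% = 4.5431%
β_Corwin = Cov / Var(R_m) = 0.01515 / 0.02320 = 0.6530
E(R_Corwin) = R_f + β × MRP = 4.5431% + 0.6530 × 4.7444% = 7.64%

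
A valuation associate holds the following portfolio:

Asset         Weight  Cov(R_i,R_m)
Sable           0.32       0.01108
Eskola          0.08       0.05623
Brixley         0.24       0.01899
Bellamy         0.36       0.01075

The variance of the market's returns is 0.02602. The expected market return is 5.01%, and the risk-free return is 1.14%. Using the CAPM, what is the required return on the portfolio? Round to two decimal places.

β_Sable = 0.01108 / 0.02602 = 0.4258
β_Eskola = 0.05623 / 0.02602 = 2.1610
β_Brixley = 0.01899 / 0.02602 = 0.7298
β_Bellamy = 0.01075 / 0.02602 = 0.4131
β_P = Σ w_i β_i = 0.32×0.4258 + 0.08×2.1610 + 0.24×0.7298 + 0.36×0.4131 = 0.6330
MRP = 5.01% − 1.14% = 3.87%
E(R_P) = R_f + β_P × MRP = 1.14% + 0.6330 × 3.87% = 3.59%

3.59%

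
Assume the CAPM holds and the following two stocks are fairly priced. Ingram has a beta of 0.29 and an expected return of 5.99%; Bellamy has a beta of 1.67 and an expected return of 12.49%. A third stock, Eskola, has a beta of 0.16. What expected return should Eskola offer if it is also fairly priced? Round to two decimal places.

MRP (SML slope) = (12.49% − 5.99%) / (1.67 − 0.29) = 6.50% / 1.38 = 4.7101%
R_f (intercept) = 5.99% − 0.29 × 4.7101% = 4.6241%
E(R_Eskola) = R_f + β × MRP = 4.6241% + 0.16 × 4.7101% = 5.38%

5.38%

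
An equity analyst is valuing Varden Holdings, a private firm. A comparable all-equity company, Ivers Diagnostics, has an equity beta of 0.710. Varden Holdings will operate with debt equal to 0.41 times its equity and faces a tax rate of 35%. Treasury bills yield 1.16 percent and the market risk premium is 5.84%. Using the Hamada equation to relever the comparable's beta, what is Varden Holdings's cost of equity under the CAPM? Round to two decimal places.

β_L = β_U × [1 + (1 − t)(D/E)] = 0.710 × [1 + (1 − 0.35) × 0.41]
    = 0.710 × [1 + 0.65 × 0.41] = 0.710 × 1.2665 = 0.8992
E(R) = R_f + β_L × MRP = 1.16% + 0.8992 × 5.84% = 6.41%

6.41%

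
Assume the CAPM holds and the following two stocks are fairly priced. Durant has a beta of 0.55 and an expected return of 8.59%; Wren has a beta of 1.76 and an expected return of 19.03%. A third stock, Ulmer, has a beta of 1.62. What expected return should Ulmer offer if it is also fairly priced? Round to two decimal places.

MRP (SML slope) = (19.03% − 8.59%) / (1.76 − 0.55) = 10.44% / 1.21 = 8.6281%
R_f (intercept) = 8.59% − 0.55 × 8.6281% = 3.8445%
E(R_Ulmer) = R_f + β × MRP = 3.8445% + 1.62 × 8.6281% = 17.82%

17.82%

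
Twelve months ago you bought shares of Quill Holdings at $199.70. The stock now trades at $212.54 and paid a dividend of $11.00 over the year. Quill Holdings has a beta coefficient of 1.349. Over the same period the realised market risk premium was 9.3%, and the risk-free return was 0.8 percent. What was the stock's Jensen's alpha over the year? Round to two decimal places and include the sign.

-1.41%

Realised HPR = (P1 + D1 − P0) / P0 = (212.54 + 11.00 − 199.70) / 199.70 = 23.84 / 199.70 = 11.9379%
CAPM required = R_f + β·MRP = 0.8% + 1.349 × 9.3% = 13.3457%
α = realised − required = 11.9379% − 13.3457% = -1.41%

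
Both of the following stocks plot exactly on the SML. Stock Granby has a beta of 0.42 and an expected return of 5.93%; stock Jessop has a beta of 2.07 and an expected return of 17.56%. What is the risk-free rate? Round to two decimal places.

2.97%

Both satisfy E(R) = R_f + β·MRP, so the slope of the SML is
MRP = (17.56% − 5.93%) / (2.07 − 0.42) = 11.63% / 1.65 = 7.0485%
R_f = E(R_Granby) − β_Granby·MRP = 5.93% − 0.42 × 7.0485% = 2.9696%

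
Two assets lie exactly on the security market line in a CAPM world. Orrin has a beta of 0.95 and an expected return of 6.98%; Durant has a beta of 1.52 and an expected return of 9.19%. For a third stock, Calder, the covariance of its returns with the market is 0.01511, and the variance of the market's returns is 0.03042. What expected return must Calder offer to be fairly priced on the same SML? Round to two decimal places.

5.22%

MRP = (9.19% − 6.98%) / (1.52 − 0.95) = 3.8772%
R_f = 6.98% − 0.95 × 3.8772% = 3.2967%
β_Calder = Cov / Var(R_m) = 0.01511 / 0.03042 = 0.4967
E(R_Calder) = R_f + β × MRP = 3.2967% + 0.4967 × 3.8772% = 5.22%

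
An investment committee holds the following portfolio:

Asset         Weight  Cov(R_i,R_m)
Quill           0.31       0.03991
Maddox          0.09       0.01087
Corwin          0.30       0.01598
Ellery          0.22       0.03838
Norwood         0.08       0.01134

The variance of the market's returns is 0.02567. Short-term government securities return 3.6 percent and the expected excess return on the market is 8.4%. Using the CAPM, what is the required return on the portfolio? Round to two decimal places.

12.60%

β_Quill = 0.03991 / 0.02567 = 1.5547
β_Maddox = 0.01087 / 0.02567 = 0.4235
β_Corwin = 0.01598 / 0.02567 = 0.6225
β_Ellery = 0.03838 / 0.02567 = 1.4951
β_Norwood = 0.01134 / 0.02567 = 0.4418
β_P = Σ w_i β_i = 0.31×1.5547 + 0.09×0.4235 + 0.30×0.6225 + 0.22×1.4951 + 0.08×0.4418 = 1.0711
E(R_P) = R_f + β_P × MRP = 3.6% + 1.0711 × 8.4% = 12.60%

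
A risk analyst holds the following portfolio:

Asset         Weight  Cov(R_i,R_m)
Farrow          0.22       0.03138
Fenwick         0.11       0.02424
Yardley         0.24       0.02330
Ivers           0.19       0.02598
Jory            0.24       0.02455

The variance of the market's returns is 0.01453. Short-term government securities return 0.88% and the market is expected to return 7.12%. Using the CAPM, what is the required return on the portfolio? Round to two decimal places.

β_Farrow = 0.03138 / 0.01453 = 2.1597
β_Fenwick = 0.02424 / 0.01453 = 1.6683
β_Yardley = 0.02330 / 0.01453 = 1.6036
β_Ivers = 0.02598 / 0.01453 = 1.7880
β_Jory = 0.02455 / 0.01453 = 1.6896
β_P = Σ w_i β_i = 0.22×2.1597 + 0.11×1.6683 + 0.24×1.6036 + 0.19×1.7880 + 0.24×1.6896 = 1.7887
MRP = 7.12% − 0.88% = 6.24%
E(R_P) = R_f + β_P × MRP = 0.88% + 1.7887 × 6.24% = 12.04%

12.04%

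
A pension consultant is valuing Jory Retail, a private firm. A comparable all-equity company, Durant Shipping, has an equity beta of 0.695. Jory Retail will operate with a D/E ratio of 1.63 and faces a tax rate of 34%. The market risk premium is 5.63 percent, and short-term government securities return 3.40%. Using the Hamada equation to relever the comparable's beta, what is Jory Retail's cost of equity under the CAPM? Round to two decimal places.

β_L = β_U × [1 + (1 − t)(D/E)] = 0.695 × [1 + (1 − 0.34) × 1.63]
    = 0.695 × [1 + 0.66 × 1.63] = 0.695 × 2.0758 = 1.4427
E(R) = R_f + β_L × MRP = 3.40% + 1.4427 × 5.63% = 11.52%

11.52%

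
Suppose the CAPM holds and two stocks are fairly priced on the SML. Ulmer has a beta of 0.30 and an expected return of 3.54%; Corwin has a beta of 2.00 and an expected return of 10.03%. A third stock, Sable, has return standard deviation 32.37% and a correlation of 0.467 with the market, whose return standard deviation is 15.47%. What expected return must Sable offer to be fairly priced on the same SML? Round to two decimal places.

6.13%

MRP = (10.03% − 3.54%) / (2.00 − 0.30) = 3.8176%
R_f = 3.54% − 0.30 × 3.8176% = 2.3947%
β_Sable = ρ·σ_i/σ_m = 0.467 × 32.37 / 15.47 = 0.9772
E(R_Sable) = R_f + β × MRP = 2.3947% + 0.9772 × 3.8176% = 6.13%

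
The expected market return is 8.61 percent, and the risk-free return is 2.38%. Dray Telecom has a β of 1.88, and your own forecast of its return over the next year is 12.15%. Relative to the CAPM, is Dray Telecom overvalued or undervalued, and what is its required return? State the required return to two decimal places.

Overvalued; required return 14.09%

MRP = 8.61% − 2.38% = 6.23%
Required return = R_f + β·MRP = 2.38% + 1.88 × 6.23% = 14.09%
Forecast 12.15% < required 14.09% → the stock plots below the SML → overvalued.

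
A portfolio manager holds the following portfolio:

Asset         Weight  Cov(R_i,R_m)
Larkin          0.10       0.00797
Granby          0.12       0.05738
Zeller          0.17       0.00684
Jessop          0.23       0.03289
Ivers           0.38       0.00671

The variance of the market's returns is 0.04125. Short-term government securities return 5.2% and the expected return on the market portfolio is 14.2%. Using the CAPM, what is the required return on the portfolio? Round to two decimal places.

β_Larkin = 0.00797 / 0.04125 = 0.1932
β_Granby = 0.05738 / 0.04125 = 1.3910
β_Zeller = 0.00684 / 0.04125 = 0.1658
β_Jessop = 0.03289 / 0.04125 = 0.7973
β_Ivers = 0.00671 / 0.04125 = 0.1627
β_P = Σ w_i β_i = 0.10×0.1932 + 0.12×1.3910 + 0.17×0.1658 + 0.23×0.7973 + 0.38×0.1627 = 0.4596
MRP = 14.2% − 5.2% = 9.00%
E(R_P) = R_f + β_P × MRP = 5.2% + 0.4596 × 9.0% = 9.34%

9.34%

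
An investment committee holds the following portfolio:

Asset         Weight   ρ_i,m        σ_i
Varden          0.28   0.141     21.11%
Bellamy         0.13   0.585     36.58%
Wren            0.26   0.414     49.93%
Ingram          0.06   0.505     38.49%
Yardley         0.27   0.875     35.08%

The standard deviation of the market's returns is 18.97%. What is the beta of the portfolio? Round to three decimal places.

0.972

β_Varden = 0.141 × 21.11% / 18.97% = 0.1569
β_Bellamy = 0.585 × 36.58% / 18.97% = 1.1281
β_Wren = 0.414 × 49.93% / 18.97% = 1.0897
β_Ingram = 0.505 × 38.49% / 18.97% = 1.0246
β_Yardley = 0.875 × 35.08% / 18.97% = 1.6181
β_P = Σ w_i β_i = 0.28×0.1569 + 0.13×1.1281 + 0.26×1.0897 + 0.06×1.0246 + 0.27×1.6181 = 0.9723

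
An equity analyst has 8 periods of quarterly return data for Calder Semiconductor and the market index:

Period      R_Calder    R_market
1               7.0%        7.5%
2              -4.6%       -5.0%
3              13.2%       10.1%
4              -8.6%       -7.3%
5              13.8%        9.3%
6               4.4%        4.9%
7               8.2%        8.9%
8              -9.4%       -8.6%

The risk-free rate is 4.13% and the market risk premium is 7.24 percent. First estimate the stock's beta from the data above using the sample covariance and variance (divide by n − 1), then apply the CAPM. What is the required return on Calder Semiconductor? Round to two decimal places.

12.41%

Mean R_i = (7.0 − 4.6 + 13.2 − 8.6 + 13.8 + 4.4 + 8.2 − 9.4) / 8 = 3.0000%
Mean R_m = (7.5 − 5.0 + 10.1 − 7.3 + 9.3 + 4.9 + 8.9 − 8.6) / 8 = 2.4750%
Σ(R_i − R̄_i)(R_m − R̄_m) = 515.9200  ⇒  Cov = 515.9200 / 7 = 73.7029
Σ(R_m − R̄_m)² = 451.2150  ⇒  Var(R_m) = 451.2150 / 7 = 64.4593
β = Cov / Var(R_m) = 73.7029 / 64.4593 = 1.1434
E(R) = R_f + β × MRP = 4.13% + 1.1434 × 7.24% = 12.41%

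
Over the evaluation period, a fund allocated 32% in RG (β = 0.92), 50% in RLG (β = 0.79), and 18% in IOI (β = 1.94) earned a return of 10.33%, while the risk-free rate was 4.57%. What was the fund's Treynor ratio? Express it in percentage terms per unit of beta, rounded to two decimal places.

β_P = 0.32×0.92 + 0.50×0.79 + 0.18×1.94 = 1.0386
Treynor = (R_P − R_f) / β_P = (10.33% − 4.57%) / 1.0386 = 5.76% / 1.0386 = 5.55%

5.55%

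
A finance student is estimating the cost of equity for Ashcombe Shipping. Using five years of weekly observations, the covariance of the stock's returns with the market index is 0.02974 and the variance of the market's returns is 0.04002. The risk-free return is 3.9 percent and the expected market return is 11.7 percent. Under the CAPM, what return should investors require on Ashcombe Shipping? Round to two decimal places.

9.70%

β = Cov(R_i, R_m) / Var(R_m) = 0.02974 / 0.04002 = 0.7431
MRP = 11.7% − 3.9% = 7.80%
E(R) = R_f + β × MRP = 3.9% + 0.7431 × 7.8% = 9.70%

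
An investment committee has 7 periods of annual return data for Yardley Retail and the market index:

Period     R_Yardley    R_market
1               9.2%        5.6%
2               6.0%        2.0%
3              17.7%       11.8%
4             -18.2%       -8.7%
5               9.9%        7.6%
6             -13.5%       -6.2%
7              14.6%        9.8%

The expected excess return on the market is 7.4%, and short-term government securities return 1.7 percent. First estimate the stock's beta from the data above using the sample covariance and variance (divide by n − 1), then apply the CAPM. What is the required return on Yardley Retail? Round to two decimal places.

14.61%

Mean R_i = (9.2 + 6.0 + 17.7 − 18.2 + 9.9 − 13.5 + 14.6) / 7 = 3.6714%
Mean R_m = (5.6 + 2.0 + 11.8 − 8.7 + 7.6 − 6.2 + 9.8) / 7 = 3.1286%
Σ(R_i − R̄_i)(R_m − R̄_m) = 652.3357  ⇒  Cov = 652.3357 / 6 = 108.7226
Σ(R_m − R̄_m)² = 374.0143  ⇒  Var(R_m) = 374.0143 / 6 = 62.3357
β = Cov / Var(R_m) = 108.7226 / 62.3357 = 1.7441
E(R) = R_f + β × MRP = 1.7% + 1.7441 × 7.4% = 14.61%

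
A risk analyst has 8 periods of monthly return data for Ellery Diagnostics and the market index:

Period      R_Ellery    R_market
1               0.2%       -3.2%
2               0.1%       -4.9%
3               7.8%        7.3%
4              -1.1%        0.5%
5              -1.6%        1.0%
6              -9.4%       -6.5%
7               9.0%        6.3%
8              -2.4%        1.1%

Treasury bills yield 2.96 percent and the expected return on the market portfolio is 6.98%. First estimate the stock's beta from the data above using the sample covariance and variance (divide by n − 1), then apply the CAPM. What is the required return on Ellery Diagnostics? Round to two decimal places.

6.90%

Mean R_i = (0.2 + 0.1 + 7.8 − 1.1 − 1.6 − 9.4 + 9.0 − 2.4) / 8 = 0.3250%
Mean R_m = (-3.2 − 4.9 + 7.3 + 0.5 + 1.0 − 6.5 + 6.3 + 1.1) / 8 = 0.2000%
Σ(R_i − R̄_i)(R_m − R̄_m) = 168.3000  ⇒  Cov = 168.3000 / 7 = 24.0429
Σ(R_m − R̄_m)² = 171.6200  ⇒  Var(R_m) = 171.6200 / 7 = 24.5171
β = Cov / Var(R_m) = 24.0429 / 24.5171 = 0.9807
MRP = 6.98% − 2.96% = 4.02%
E(R) = R_f + β × MRP = 2.96% + 0.9807 × 4.02% = 6.90%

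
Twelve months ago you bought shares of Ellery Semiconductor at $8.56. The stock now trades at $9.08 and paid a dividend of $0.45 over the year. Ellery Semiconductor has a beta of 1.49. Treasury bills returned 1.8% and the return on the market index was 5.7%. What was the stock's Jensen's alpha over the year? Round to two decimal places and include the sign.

+3.72%

Realised HPR = (P1 + D1 − P0) / P0 = (9.08 + 0.45 − 8.56) / 8.56 = 0.97 / 8.56 = 11.3318%
MRP = 5.7% − 1.8% = 3.90%
CAPM required = R_f + β·MRP = 1.8% + 1.49 × 3.9% = 7.6110%
α = realised − required = 11.3318% − 7.6110% = +3.72%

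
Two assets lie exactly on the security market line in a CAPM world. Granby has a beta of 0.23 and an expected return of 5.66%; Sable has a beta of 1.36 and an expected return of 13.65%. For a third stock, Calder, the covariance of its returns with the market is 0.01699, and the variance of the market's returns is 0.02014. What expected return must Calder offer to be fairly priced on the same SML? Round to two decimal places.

10.00%

MRP = (13.65% − 5.66%) / (1.36 − 0.23) = 7.0708%
R_f = 5.66% − 0.23 × 7.0708% = 4.0337%
β_Calder = Cov / Var(R_m) = 0.01699 / 0.02014 = 0.8436
E(R_Calder) = R_f + β × MRP = 4.0337% + 0.8436 × 7.0708% = 10.00%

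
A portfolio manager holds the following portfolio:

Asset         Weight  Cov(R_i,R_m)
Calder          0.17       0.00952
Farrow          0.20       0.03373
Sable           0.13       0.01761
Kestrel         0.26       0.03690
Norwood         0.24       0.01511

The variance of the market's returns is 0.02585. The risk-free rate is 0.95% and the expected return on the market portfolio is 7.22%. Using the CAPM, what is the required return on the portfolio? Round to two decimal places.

6.74%

β_Calder = 0.00952 / 0.02585 = 0.3683
β_Farrow = 0.03373 / 0.02585 = 1.3048
β_Sable = 0.01761 / 0.02585 = 0.6812
β_Kestrel = 0.03690 / 0.02585 = 1.4275
β_Norwood = 0.01511 / 0.02585 = 0.5845
β_P = Σ w_i β_i = 0.17×0.3683 + 0.20×1.3048 + 0.13×0.6812 + 0.26×1.4275 + 0.24×0.5845 = 0.9236
MRP = 7.22% − 0.95% = 6.27%
E(R_P) = R_f + β_P × MRP = 0.95% + 0.9236 × 6.27% = 6.74%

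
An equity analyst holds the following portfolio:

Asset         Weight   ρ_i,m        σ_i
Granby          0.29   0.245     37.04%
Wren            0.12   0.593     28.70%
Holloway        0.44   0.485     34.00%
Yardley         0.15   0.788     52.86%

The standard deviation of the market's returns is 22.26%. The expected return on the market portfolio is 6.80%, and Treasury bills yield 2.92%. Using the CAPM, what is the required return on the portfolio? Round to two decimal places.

β_Granby = 0.245 × 37.04% / 22.26% = 0.4077
β_Wren = 0.593 × 28.70% / 22.26% = 0.7646
β_Holloway = 0.485 × 34.00% / 22.26% = 0.7408
β_Yardley = 0.788 × 52.86% / 22.26% = 1.8712
β_P = Σ w_i β_i = 0.29×0.4077 + 0.12×0.7646 + 0.44×0.7408 + 0.15×1.8712 = 0.8166
MRP = 6.80% − 2.92% = 3.88%
E(R_P) = R_f + β_P × MRP = 2.92% + 0.8166 × 3.88% = 6.09%

6.09%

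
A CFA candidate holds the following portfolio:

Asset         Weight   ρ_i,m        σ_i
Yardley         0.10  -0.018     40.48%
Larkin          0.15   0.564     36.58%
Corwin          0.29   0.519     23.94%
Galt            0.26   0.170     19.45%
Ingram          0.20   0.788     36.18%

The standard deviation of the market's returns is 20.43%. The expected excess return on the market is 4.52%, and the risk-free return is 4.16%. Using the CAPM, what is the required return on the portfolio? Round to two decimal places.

7.08%

β_Yardley = -0.018 × 40.48% / 20.43% = -0.0357
β_Larkin = 0.564 × 36.58% / 20.43% = 1.0098
β_Corwin = 0.519 × 23.94% / 20.43% = 0.6082
β_Galt = 0.170 × 19.45% / 20.43% = 0.1618
β_Ingram = 0.788 × 36.18% / 20.43% = 1.3955
β_P = Σ w_i β_i = 0.10×-0.0357 + 0.15×1.0098 + 0.29×0.6082 + 0.26×0.1618 + 0.20×1.3955 = 0.6454
E(R_P) = R_f + β_P × MRP = 4.16% + 0.6454 × 4.52% = 7.08%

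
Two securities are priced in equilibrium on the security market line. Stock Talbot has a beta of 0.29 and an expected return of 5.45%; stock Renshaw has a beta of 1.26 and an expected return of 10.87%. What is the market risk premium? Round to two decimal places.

Both satisfy E(R) = R_f + β·MRP, so the slope of the SML is
MRP = (10.87% − 5.45%) / (1.26 − 0.29) = 5.42% / 0.97 = 5.5876%

5.59%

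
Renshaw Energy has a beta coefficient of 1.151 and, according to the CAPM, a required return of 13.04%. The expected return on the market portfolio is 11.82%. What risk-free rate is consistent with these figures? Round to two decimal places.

E(R) = R_f + β(E(R_m) − R_f) = R_f(1 − β) + β·E(R_m)
13.04% = R_f × (1 − 1.151) + 1.151 × 11.82%
13.04% = R_f × -0.151 + 13.60482%
R_f = (13.04% − 13.60482%) / -0.151 = 3.74%

3.74%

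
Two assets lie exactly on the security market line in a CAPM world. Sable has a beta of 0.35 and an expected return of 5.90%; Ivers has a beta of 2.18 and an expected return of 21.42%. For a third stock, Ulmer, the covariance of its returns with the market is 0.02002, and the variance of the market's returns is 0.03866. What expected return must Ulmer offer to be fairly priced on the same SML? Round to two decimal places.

7.32%

MRP = (21.42% − 5.90%) / (2.18 − 0.35) = 8.4809%
R_f = 5.90% − 0.35 × 8.4809% = 2.9317%
β_Ulmer = Cov / Var(R_m) = 0.02002 / 0.03866 = 0.5178
E(R_Ulmer) = R_f + β × MRP = 2.9317% + 0.5178 × 8.4809% = 7.32%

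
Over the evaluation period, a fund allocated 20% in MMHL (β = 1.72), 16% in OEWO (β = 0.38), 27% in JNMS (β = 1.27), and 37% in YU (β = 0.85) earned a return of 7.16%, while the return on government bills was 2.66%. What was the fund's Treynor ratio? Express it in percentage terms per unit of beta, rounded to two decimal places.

4.24%

β_P = 0.20×1.72 + 0.16×0.38 + 0.27×1.27 + 0.37×0.85 = 1.0622
Treynor = (R_P − R_f) / β_P = (7.16% − 2.66%) / 1.0622 = 4.50% / 1.0622 = 4.24%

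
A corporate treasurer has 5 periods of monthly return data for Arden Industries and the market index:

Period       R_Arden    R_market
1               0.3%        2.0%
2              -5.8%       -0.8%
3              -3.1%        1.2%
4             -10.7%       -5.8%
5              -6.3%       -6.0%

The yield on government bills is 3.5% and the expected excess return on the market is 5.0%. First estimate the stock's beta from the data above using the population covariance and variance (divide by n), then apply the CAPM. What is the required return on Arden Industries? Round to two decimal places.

8.09%

Mean R_i = (0.3 − 5.8 − 3.1 − 10.7 − 6.3) / 5 = -5.1200%
Mean R_m = (2.0 − 0.8 + 1.2 − 5.8 − 6.0) / 5 = -1.8800%
Σ(R_i − R̄_i)(R_m − R̄_m) = 53.2520  ⇒  Cov = 53.2520 / 5 = 10.6504
Σ(R_m − R̄_m)² = 58.0480  ⇒  Var(R_m) = 58.0480 / 5 = 11.6096
β = Cov / Var(R_m) = 10.6504 / 11.6096 = 0.9174
E(R) = R_f + β × MRP = 3.5% + 0.9174 × 5.0% = 8.09%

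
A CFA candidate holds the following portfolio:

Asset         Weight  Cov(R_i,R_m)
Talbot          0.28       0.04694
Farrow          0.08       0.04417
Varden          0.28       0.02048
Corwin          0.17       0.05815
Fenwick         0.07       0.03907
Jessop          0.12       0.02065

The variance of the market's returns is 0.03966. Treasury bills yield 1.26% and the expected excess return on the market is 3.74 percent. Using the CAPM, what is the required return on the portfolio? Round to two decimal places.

β_Talbot = 0.04694 / 0.03966 = 1.1836
β_Farrow = 0.04417 / 0.03966 = 1.1137
β_Varden = 0.02048 / 0.03966 = 0.5164
β_Corwin = 0.05815 / 0.03966 = 1.4662
β_Fenwick = 0.03907 / 0.03966 = 0.9851
β_Jessop = 0.02065 / 0.03966 = 0.5207
β_P = Σ w_i β_i = 0.28×1.1836 + 0.08×1.1137 + 0.28×0.5164 + 0.17×1.4662 + 0.07×0.9851 + 0.12×0.5207 = 0.9458
E(R_P) = R_f + β_P × MRP = 1.26% + 0.9458 × 3.74% = 4.80%

4.80%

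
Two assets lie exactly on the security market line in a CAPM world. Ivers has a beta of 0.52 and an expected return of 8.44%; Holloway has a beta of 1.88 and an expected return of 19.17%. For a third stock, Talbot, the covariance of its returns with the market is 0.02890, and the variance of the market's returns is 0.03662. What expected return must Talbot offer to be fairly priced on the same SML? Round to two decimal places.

MRP = (19.17% − 8.44%) / (1.88 − 0.52) = 7.8897%
R_f = 8.44% − 0.52 × 7.8897% = 4.3374%
β_Talbot = Cov / Var(R_m) = 0.02890 / 0.03662 = 0.7892
E(R_Talbot) = R_f + β × MRP = 4.3374% + 0.7892 × 7.8897% = 10.56%

10.56%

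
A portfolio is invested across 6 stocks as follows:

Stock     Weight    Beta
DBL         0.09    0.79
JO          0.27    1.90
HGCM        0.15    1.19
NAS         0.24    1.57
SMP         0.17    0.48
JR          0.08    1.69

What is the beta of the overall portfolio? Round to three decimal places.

β_P = Σ w_i β_i = 0.09×0.79 + 0.27×1.90 + 0.15×1.19 + 0.24×1.57 + 0.17×0.48 + 0.08×1.69 = 1.3562

1.356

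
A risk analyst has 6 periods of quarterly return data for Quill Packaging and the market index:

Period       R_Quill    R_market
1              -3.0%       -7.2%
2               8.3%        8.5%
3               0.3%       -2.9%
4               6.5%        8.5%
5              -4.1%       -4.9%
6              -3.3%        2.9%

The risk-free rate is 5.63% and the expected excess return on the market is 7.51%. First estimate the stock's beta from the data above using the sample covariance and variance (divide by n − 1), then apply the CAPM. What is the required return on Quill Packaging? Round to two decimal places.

Mean R_i = (-3.0 + 8.3 + 0.3 + 6.5 − 4.1 − 3.3) / 6 = 0.7833%
Mean R_m = (-7.2 + 8.5 − 2.9 + 8.5 − 4.9 + 2.9) / 6 = 0.8167%
Σ(R_i − R̄_i)(R_m − R̄_m) = 153.2117  ⇒  Cov = 153.2117 / 5 = 30.6423
Σ(R_m − R̄_m)² = 233.1683  ⇒  Var(R_m) = 233.1683 / 5 = 46.6337
β = Cov / Var(R_m) = 30.6423 / 46.6337 = 0.6571
E(R) = R_f + β × MRP = 5.63% + 0.6571 × 7.51% = 10.56%

10.56%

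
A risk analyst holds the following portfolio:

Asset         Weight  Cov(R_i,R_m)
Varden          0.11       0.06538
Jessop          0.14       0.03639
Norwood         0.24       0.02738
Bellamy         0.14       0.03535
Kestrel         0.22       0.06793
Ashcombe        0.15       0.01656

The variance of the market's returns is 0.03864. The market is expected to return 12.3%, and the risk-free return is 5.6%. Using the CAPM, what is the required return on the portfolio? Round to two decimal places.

β_Varden = 0.06538 / 0.03864 = 1.6920
β_Jessop = 0.03639 / 0.03864 = 0.9418
β_Norwood = 0.02738 / 0.03864 = 0.7086
β_Bellamy = 0.03535 / 0.03864 = 0.9149
β_Kestrel = 0.06793 / 0.03864 = 1.7580
β_Ashcombe = 0.01656 / 0.03864 = 0.4286
β_P = Σ w_i β_i = 0.11×1.6920 + 0.14×0.9418 + 0.24×0.7086 + 0.14×0.9149 + 0.22×1.7580 + 0.15×0.4286 = 1.0672
MRP = 12.3% − 5.6% = 6.70%
E(R_P) = R_f + β_P × MRP = 5.6% + 1.0672 × 6.7% = 12.75%

12.75%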